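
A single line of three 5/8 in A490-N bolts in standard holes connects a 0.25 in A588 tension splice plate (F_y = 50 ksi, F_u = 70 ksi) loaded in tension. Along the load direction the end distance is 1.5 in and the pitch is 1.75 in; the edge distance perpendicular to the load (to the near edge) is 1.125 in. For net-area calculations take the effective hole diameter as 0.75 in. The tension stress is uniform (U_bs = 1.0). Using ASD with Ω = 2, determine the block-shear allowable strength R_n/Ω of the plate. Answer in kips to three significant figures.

23 kips

Shear plane L_v = 1.5 + 2·1.75 = 5 in; A_gv = 5 × 0.25 = 1.25 in².
A_nv = (5 − 2.5·0.75) × 0.25 = 0.7812 in².
A_nt = (1.125 − 0.5·0.75) × 0.25 = 0.1875 in².
0.6 F_u A_nv = 32.81 kips; 0.6 F_y A_gv = 37.5 kips → shear rupture governs the shear term.
R_n = 32.81 + 1.0 × 70 × 0.1875 = 45.94 kips.
Allowable strength R_n/Ω = 45.94 / 2 = 23 kips.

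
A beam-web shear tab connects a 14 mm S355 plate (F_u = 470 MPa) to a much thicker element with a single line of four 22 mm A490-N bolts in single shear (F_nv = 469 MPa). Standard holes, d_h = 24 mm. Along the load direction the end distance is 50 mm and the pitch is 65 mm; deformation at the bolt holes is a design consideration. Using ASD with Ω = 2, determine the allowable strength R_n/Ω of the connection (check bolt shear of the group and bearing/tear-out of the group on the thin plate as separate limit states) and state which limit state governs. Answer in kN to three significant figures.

Bolt shear: A_b = π·22²/4 = 380.1 mm²; R_n = 469 × 380.1 × 4 × 1 / 1000 = 713.1 kN → 713.1 / 2 = 357 kN.
Bearing (1.2 l_c t F_u ≤ 2.4 d t F_u): upper limit = 2.4·22·14·470 / 1000 = 347.4 kN.
  Edge l_c = 50 − 24/2 = 38 → r_n = 300 kN; interior l_c = 65 − 24 = 41 → r_n = 323.7 kN.
  R_n,bearing = 1·300 + 3·323.7 = 1271 kN → 1271 / 2 = 636 kN.
Bolt shear governs: 357 kN.

357 kN (bolt shear governs)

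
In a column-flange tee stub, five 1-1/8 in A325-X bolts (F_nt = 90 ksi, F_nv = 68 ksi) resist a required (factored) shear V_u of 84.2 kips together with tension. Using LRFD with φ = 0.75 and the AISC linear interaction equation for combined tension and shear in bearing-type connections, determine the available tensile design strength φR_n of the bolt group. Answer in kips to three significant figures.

325 kips

A_b = π·1.125²/4 = 0.994 in²; f_rv = 84.2 / (5 × 0.994) = 16.94 ksi.
F'_nt = 1.3 F_nt − (F_nt / φF_nv) f_rv = 1.3·90 − (90/(0.75·68))·16.94 = 87.1 ksi, capped at F_nt → F'_nt = 87.1 ksi.
R_n = F'_nt · A_b · n = 87.1 × 0.994 × 5 = 432.9 kips.
Design strength φR_n = 0.75 × 432.9 = 325 kips.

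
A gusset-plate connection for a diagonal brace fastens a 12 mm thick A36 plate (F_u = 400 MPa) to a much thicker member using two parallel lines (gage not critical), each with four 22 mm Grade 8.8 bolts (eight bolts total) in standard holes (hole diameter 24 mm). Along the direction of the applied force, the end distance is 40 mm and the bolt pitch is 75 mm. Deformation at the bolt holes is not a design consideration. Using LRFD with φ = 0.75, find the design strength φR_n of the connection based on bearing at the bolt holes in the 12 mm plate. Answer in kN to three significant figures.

1730 kN

Per bolt r_n = 1.5 l_c t F_u ≤ 3.0 d t F_u; upper limit = 3.0 × 22 × 12 × 400 / 1000 = 316.8 kN.
Edge bolt: l_c = 40 − 24/2 = 28 mm → 1.5 × 28 × 12 × 400 / 1000 = 201.6 → r_n = 201.6 kN.
Interior bolts: l_c = 75 − 24 = 51 mm → 1.5 × 51 × 12 × 400 / 1000 = 367.2 → r_n = 316.8 kN.
R_n = 2 × 201.6 + 6 × 316.8 = 2304 kN.
Design strength φR_n = 0.75 × 2304 = 1730 kN.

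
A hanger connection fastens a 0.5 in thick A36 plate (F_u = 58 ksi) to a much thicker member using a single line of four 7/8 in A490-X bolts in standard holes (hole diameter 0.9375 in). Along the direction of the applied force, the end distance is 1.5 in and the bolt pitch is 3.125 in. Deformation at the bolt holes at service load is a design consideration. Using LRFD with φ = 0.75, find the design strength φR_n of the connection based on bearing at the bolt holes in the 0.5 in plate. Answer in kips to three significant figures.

164 kips

Per bolt r_n = 1.2 l_c t F_u ≤ 2.4 d t F_u; upper limit = 2.4 × 0.875 × 0.5 × 58 = 60.9 kips.
Edge bolt: l_c = 1.5 − 0.9375/2 = 1.031 in → 1.2 × 1.031 × 0.5 × 58 = 35.89 → r_n = 35.89 kips.
Interior bolts: l_c = 3.125 − 0.9375 = 2.188 in → 1.2 × 2.188 × 0.5 × 58 = 76.12 → r_n = 60.9 kips.
R_n = 1 × 35.89 + 3 × 60.9 = 218.6 kips.
Design strength φR_n = 0.75 × 218.6 = 164 kips.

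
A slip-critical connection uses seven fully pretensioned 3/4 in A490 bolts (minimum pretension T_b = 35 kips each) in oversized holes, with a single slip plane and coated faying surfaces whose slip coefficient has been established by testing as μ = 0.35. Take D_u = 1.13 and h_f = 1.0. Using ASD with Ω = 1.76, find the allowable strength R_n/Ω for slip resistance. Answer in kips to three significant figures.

R_n = μ · D_u · h_f · T_b · n_s · n_b = 0.35 × 1.13 × 1.0 × 35 × 1 × 7 = 96.9 kips.
Allowable strength R_n/Ω = 96.9 / 1.76 = 55.1 kips.

55.1 kips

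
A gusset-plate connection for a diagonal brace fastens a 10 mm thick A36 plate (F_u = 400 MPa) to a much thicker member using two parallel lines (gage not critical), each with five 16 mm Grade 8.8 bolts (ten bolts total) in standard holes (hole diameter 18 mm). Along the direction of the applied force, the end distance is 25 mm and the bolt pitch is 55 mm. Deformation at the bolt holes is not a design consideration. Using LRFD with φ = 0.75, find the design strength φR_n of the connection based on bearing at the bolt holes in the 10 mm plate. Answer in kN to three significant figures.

Per bolt r_n = 1.5 l_c t F_u ≤ 3.0 d t F_u; upper limit = 3.0 × 16 × 10 × 400 / 1000 = 192 kN.
Edge bolt: l_c = 25 − 18/2 = 16 mm → 1.5 × 16 × 10 × 400 / 1000 = 96 → r_n = 96 kN.
Interior bolts: l_c = 55 − 18 = 37 mm → 1.5 × 37 × 10 × 400 / 1000 = 222 → r_n = 192 kN.
R_n = 2 × 96 + 8 × 192 = 1728 kN.
Design strength φR_n = 0.75 × 1728 = 1300 kN.

1300 kN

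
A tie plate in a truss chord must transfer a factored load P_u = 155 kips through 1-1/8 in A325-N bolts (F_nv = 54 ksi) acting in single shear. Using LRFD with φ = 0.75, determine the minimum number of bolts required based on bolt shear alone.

A_b = π·1.125²/4 = 0.994 in².
Per-bolt design strength φR_n = 0.75 × 54 × 0.994 × 1 = 40.26 kips.
n ≥ 155 / 40.26 = 3.85 → use 4 bolts.

4 bolts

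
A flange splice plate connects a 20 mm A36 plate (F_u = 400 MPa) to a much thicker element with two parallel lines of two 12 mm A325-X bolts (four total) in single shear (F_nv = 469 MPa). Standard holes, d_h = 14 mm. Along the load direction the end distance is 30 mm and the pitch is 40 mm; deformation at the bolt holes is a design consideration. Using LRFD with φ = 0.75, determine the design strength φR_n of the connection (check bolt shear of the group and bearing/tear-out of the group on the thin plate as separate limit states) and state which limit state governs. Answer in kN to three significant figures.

159 kN (bolt shear governs)

Bolt shear: A_b = π·12²/4 = 113.1 mm²; R_n = 469 × 113.1 × 4 × 1 / 1000 = 212.2 kN → 0.75 × 212.2 = 159 kN.
Bearing (1.2 l_c t F_u ≤ 2.4 d t F_u): upper limit = 2.4·12·20·400 / 1000 = 230.4 kN.
  Edge l_c = 30 − 14/2 = 23 → r_n = 220.8 kN; interior l_c = 40 − 14 = 26 → r_n = 230.4 kN.
  R_n,bearing = 2·220.8 + 2·230.4 = 902.4 kN → 0.75 × 902.4 = 677 kN.
Bolt shear governs: 159 kN.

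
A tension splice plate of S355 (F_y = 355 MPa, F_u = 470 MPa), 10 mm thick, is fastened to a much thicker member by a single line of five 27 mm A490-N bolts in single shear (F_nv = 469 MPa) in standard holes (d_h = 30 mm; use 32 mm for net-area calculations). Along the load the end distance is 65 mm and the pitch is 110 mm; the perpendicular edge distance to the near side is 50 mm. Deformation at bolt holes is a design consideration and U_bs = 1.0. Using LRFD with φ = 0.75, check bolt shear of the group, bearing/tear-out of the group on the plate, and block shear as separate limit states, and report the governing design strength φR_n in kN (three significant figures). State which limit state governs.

883 kN (block shear governs)

Bolt shear: A_b = π·27²/4 = 572.6 mm²; R_n = 469 × 572.6 × 5 × 1 / 1000 = 1343 kN → 0.75 × 1343 = 1010 kN.
Bearing: edge l_c = 50, r_n = 282 kN; interior l_c = 80, r_n = 304.6 kN; R_n = 282 + 4·304.6 = 1500 kN → 1130 kN.
Block shear: A_gv = 5050, A_nv = 3610, A_nt = 340 mm²; R_n = min(0.6F_uA_nv, 0.6F_yA_gv) + U_bs·F_u·A_nt = 1178 kN → 883 kN.
Block shear governs: 883 kN.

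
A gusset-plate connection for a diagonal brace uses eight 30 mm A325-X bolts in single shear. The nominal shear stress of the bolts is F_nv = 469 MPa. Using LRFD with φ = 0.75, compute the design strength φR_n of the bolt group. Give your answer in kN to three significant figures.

1990 kN

A_b = π × 30² / 4 = 706.9 mm².
R_n = F_nv · A_b · n · n_s = 469 × 706.9 × 8 × 1 / 1000 = 2652 kN.
Design strength φR_n = 0.75 × 2652 = 1990 kN.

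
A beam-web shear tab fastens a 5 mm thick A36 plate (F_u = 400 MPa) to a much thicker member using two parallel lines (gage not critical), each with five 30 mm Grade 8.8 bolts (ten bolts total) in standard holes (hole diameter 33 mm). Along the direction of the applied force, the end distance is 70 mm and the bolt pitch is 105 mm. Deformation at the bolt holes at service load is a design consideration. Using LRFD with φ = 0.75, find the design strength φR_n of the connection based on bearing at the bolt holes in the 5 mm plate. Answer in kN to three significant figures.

1060 kN

Per bolt r_n = 1.2 l_c t F_u ≤ 2.4 d t F_u; upper limit = 2.4 × 30 × 5 × 400 / 1000 = 144 kN.
Edge bolt: l_c = 70 − 33/2 = 53.5 mm → 1.2 × 53.5 × 5 × 400 / 1000 = 128.4 → r_n = 128.4 kN.
Interior bolts: l_c = 105 − 33 = 72 mm → 1.2 × 72 × 5 × 400 / 1000 = 172.8 → r_n = 144 kN.
R_n = 2 × 128.4 + 8 × 144 = 1409 kN.
Design strength φR_n = 0.75 × 1409 = 1060 kN.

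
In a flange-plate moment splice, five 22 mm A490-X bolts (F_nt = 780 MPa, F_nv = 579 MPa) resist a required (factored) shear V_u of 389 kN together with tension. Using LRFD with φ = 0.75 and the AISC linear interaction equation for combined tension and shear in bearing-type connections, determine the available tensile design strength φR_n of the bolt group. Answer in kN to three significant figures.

A_b = π·22²/4 = 380.1 mm²; f_rv = 389 × 1000 / (5 × 380.1) = 204.7 MPa.
F'_nt = 1.3 F_nt − (F_nt / φF_nv) f_rv = 1.3·780 − (780/(0.75·579))·204.7 = 646.4 MPa, capped at F_nt → F'_nt = 646.4 MPa.
R_n = F'_nt · A_b · n = 646.4 × 380.1 × 5 / 1000 = 1229 kN.
Design strength φR_n = 0.75 × 1229 = 921 kN.

921 kN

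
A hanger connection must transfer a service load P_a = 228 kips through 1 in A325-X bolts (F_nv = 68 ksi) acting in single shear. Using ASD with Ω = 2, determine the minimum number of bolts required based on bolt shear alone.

9 bolts

A_b = π·1²/4 = 0.7854 in².
Per-bolt allowable strength R_n/Ω = 68 × 0.7854 × 1 / 2 = 26.7 kips.
n ≥ 228 / 26.7 = 8.538 → use 9 bolts.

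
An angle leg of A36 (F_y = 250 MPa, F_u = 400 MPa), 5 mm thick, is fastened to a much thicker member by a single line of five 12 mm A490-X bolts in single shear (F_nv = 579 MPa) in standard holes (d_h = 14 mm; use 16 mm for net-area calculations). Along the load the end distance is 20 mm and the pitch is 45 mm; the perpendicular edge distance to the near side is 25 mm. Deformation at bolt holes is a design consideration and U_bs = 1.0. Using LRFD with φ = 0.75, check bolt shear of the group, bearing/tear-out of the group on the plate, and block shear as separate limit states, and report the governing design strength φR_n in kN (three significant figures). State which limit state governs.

Bolt shear: A_b = π·12²/4 = 113.1 mm²; R_n = 579 × 113.1 × 5 × 1 / 1000 = 327.4 kN → 0.75 × 327.4 = 246 kN.
Bearing: edge l_c = 13, r_n = 31.2 kN; interior l_c = 31, r_n = 57.6 kN; R_n = 31.2 + 4·57.6 = 261.6 kN → 196 kN.
Block shear: A_gv = 1000, A_nv = 640, A_nt = 85 mm²; R_n = min(0.6F_uA_nv, 0.6F_yA_gv) + U_bs·F_u·A_nt = 184 kN → 138 kN.
Block shear governs: 138 kN.

138 kN (block shear governs)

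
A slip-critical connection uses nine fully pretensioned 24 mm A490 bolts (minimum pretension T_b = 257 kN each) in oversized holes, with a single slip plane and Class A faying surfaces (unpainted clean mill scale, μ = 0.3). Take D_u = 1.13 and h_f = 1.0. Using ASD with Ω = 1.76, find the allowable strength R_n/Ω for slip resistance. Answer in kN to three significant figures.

R_n = μ · D_u · h_f · T_b · n_s · n_b = 0.3 × 1.13 × 1.0 × 257 × 1 × 9 = 784.1 kN.
Allowable strength R_n/Ω = 784.1 / 1.76 = 446 kN.

446 kN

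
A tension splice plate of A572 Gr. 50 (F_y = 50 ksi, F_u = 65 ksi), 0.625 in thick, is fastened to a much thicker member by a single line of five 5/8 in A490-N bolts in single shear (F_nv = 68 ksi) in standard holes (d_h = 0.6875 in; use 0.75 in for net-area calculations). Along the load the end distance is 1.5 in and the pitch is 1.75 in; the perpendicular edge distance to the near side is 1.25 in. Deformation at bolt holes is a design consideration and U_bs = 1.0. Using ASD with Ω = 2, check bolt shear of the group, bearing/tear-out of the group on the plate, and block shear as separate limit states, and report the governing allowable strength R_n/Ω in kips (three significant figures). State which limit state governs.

Bolt shear: A_b = π·0.625²/4 = 0.3068 in²; R_n = 68 × 0.3068 × 5 × 1 = 104.3 kips → 104.3 / 2 = 52.2 kips.
Bearing: edge l_c = 1.156, r_n = 56.37 kips; interior l_c = 1.062, r_n = 51.8 kips; R_n = 56.37 + 4·51.8 = 263.6 kips → 132 kips.
Block shear: A_gv = 5.312, A_nv = 3.203, A_nt = 0.5469 in²; R_n = min(0.6F_uA_nv, 0.6F_yA_gv) + U_bs·F_u·A_nt = 160.5 kips → 80.2 kips.
Bolt shear governs: 52.2 kips.

52.2 kips (bolt shear governs)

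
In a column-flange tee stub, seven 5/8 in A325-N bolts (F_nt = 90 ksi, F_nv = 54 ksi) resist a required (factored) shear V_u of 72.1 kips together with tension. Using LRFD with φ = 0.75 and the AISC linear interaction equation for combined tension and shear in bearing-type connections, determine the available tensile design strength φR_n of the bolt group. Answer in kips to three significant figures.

A_b = π·0.625²/4 = 0.3068 in²; f_rv = 72.1 / (7 × 0.3068) = 33.57 ksi.
F'_nt = 1.3 F_nt − (F_nt / φF_nv) f_rv = 1.3·90 − (90/(0.75·54))·33.57 = 42.39 ksi, capped at F_nt → F'_nt = 42.39 ksi.
R_n = F'_nt · A_b · n = 42.39 × 0.3068 × 7 = 91.04 kips.
Design strength φR_n = 0.75 × 91.04 = 68.3 kips.

68.3 kips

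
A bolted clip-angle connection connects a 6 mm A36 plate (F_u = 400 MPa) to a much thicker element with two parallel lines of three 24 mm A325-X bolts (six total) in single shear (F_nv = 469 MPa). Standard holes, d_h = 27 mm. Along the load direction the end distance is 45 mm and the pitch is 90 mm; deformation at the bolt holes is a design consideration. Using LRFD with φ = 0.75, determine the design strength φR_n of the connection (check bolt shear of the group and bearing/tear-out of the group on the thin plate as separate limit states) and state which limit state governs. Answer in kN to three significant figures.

Bolt shear: A_b = π·24²/4 = 452.4 mm²; R_n = 469 × 452.4 × 6 × 1 / 1000 = 1273 kN → 0.75 × 1273 = 955 kN.
Bearing (1.2 l_c t F_u ≤ 2.4 d t F_u): upper limit = 2.4·24·6·400 / 1000 = 138.2 kN.
  Edge l_c = 45 − 27/2 = 31.5 → r_n = 90.72 kN; interior l_c = 90 − 27 = 63 → r_n = 138.2 kN.
  R_n,bearing = 2·90.72 + 4·138.2 = 734.4 kN → 0.75 × 734.4 = 551 kN.
Bearing governs: 551 kN.

551 kN (bearing governs)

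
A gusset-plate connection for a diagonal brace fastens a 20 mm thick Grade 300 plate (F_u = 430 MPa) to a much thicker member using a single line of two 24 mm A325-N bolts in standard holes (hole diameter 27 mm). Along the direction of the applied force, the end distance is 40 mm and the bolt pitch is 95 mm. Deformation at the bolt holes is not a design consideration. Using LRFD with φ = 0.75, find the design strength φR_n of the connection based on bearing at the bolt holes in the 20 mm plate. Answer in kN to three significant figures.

Per bolt r_n = 1.5 l_c t F_u ≤ 3.0 d t F_u; upper limit = 3.0 × 24 × 20 × 430 / 1000 = 619.2 kN.
Edge bolt: l_c = 40 − 27/2 = 26.5 mm → 1.5 × 26.5 × 20 × 430 / 1000 = 341.9 → r_n = 341.9 kN.
Interior bolts: l_c = 95 − 27 = 68 mm → 1.5 × 68 × 20 × 430 / 1000 = 877.2 → r_n = 619.2 kN.
R_n = 1 × 341.9 + 1 × 619.2 = 961.1 kN.
Design strength φR_n = 0.75 × 961.1 = 721 kN.

721 kN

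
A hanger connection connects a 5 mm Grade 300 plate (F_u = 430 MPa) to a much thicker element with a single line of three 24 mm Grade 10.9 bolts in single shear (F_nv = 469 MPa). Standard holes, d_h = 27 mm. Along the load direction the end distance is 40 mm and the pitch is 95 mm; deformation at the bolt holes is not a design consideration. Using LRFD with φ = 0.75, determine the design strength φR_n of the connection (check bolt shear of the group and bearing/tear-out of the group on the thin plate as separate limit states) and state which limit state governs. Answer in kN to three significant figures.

296 kN (bearing governs)

Bolt shear: A_b = π·24²/4 = 452.4 mm²; R_n = 469 × 452.4 × 3 × 1 / 1000 = 636.5 kN → 0.75 × 636.5 = 477 kN.
Bearing (1.5 l_c t F_u ≤ 3.0 d t F_u): upper limit = 3.0·24·5·430 / 1000 = 154.8 kN.
  Edge l_c = 40 − 27/2 = 26.5 → r_n = 85.46 kN; interior l_c = 95 − 27 = 68 → r_n = 154.8 kN.
  R_n,bearing = 1·85.46 + 2·154.8 = 395.1 kN → 0.75 × 395.1 = 296 kN.
Bearing governs: 296 kN.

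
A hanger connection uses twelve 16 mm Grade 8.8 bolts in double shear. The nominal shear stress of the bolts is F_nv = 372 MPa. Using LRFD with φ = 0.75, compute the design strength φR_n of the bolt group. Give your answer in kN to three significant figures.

1350 kN

A_b = π × 16² / 4 = 201.1 mm².
R_n = F_nv · A_b · n · n_s = 372 × 201.1 × 12 × 2 / 1000 = 1795 kN.
Design strength φR_n = 0.75 × 1795 = 1350 kN.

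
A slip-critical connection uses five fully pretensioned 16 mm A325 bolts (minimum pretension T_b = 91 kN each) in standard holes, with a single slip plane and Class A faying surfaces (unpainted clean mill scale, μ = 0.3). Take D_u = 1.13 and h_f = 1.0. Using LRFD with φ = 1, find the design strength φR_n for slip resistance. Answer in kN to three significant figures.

R_n = μ · D_u · h_f · T_b · n_s · n_b = 0.3 × 1.13 × 1.0 × 91 × 1 × 5 = 154.2 kN.
Design strength φR_n = 1 × 154.2 = 154 kN.

154 kN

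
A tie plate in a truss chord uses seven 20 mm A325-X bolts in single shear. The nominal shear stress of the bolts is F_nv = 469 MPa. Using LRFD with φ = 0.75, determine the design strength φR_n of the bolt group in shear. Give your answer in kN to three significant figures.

774 kN

A_b = π × 20² / 4 = 314.2 mm².
R_n = F_nv · A_b · n · n_s = 469 × 314.2 × 7 × 1 / 1000 = 1031 kN.
Design strength φR_n = 0.75 × 1031 = 774 kN.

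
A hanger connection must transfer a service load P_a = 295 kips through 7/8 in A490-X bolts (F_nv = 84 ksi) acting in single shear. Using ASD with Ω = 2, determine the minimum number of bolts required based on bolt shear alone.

12 bolts

A_b = π·0.875²/4 = 0.6013 in².
Per-bolt allowable strength R_n/Ω = 84 × 0.6013 × 1 / 2 = 25.26 kips.
n ≥ 295 / 25.26 = 11.68 → use 12 bolts.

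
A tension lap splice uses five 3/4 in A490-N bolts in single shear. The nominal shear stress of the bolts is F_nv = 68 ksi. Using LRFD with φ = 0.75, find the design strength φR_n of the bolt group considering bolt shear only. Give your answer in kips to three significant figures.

113 kips

A_b = π × 0.75² / 4 = 0.4418 in².
R_n = F_nv · A_b · n · n_s = 68 × 0.4418 × 5 × 1 = 150.2 kips.
Design strength φR_n = 0.75 × 150.2 = 113 kips.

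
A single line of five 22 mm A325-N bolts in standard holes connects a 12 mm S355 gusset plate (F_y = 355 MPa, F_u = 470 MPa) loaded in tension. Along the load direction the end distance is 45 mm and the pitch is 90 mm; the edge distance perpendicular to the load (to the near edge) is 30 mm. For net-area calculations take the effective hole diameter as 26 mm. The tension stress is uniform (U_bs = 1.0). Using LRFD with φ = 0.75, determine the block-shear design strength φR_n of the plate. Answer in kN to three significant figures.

803 kN

Shear plane L_v = 45 + 4·90 = 405 mm; A_gv = 405 × 12 = 4860 mm².
A_nv = (405 − 4.5·26) × 12 = 3456 mm².
A_nt = (30 − 0.5·26) × 12 = 204 mm².
0.6 F_u A_nv = 974.6 kN; 0.6 F_y A_gv = 1035 kN → shear rupture governs the shear term.
R_n = 974.6 + 1.0 × 470 × 204 / 1000 = 1070 kN.
Design strength φR_n = 0.75 × 1070 = 803 kN.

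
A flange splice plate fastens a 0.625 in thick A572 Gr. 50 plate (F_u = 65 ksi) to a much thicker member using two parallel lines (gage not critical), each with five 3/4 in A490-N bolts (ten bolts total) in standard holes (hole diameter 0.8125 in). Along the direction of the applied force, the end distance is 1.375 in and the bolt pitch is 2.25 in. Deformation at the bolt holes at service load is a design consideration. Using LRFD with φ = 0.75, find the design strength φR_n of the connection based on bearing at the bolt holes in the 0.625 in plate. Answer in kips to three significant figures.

Per bolt r_n = 1.2 l_c t F_u ≤ 2.4 d t F_u; upper limit = 2.4 × 0.75 × 0.625 × 65 = 73.12 kips.
Edge bolt: l_c = 1.375 − 0.8125/2 = 0.9688 in → 1.2 × 0.9688 × 0.625 × 65 = 47.23 → r_n = 47.23 kips.
Interior bolts: l_c = 2.25 − 0.8125 = 1.438 in → 1.2 × 1.438 × 0.625 × 65 = 70.08 → r_n = 70.08 kips.
R_n = 2 × 47.23 + 8 × 70.08 = 655.1 kips.
Design strength φR_n = 0.75 × 655.1 = 491 kips.

491 kips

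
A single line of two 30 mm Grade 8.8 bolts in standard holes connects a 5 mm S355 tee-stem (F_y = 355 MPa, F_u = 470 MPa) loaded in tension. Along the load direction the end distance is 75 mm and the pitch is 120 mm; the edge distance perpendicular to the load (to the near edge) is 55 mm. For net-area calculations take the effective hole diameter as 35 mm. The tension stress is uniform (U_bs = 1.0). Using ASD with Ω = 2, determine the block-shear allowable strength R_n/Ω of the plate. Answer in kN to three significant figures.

145 kN

Shear plane L_v = 75 + 1·120 = 195 mm; A_gv = 195 × 5 = 975 mm².
A_nv = (195 − 1.5·35) × 5 = 712.5 mm².
A_nt = (55 − 0.5·35) × 5 = 187.5 mm².
0.6 F_u A_nv = 200.9 kN; 0.6 F_y A_gv = 207.7 kN → shear rupture governs the shear term.
R_n = 200.9 + 1.0 × 470 × 187.5 / 1000 = 289.1 kN.
Allowable strength R_n/Ω = 289.1 / 2 = 145 kN.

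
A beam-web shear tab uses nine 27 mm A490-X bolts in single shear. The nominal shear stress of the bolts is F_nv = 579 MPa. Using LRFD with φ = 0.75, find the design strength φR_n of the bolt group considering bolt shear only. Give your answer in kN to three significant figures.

2240 kN

A_b = π × 27² / 4 = 572.6 mm².
R_n = F_nv · A_b · n · n_s = 579 × 572.6 × 9 × 1 / 1000 = 2984 kN.
Design strength φR_n = 0.75 × 2984 = 2240 kN.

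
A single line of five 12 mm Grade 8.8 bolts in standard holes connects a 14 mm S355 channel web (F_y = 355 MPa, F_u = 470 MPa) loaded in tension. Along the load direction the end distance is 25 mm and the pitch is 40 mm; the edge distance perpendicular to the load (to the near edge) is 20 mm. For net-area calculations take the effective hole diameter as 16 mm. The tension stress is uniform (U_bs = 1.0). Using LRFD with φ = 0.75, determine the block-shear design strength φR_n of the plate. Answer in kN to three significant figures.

394 kN

Shear plane L_v = 25 + 4·40 = 185 mm; A_gv = 185 × 14 = 2590 mm².
A_nv = (185 − 4.5·16) × 14 = 1582 mm².
A_nt = (20 − 0.5·16) × 14 = 168 mm².
0.6 F_u A_nv = 446.1 kN; 0.6 F_y A_gv = 551.7 kN → shear rupture governs the shear term.
R_n = 446.1 + 1.0 × 470 × 168 / 1000 = 525.1 kN.
Design strength φR_n = 0.75 × 525.1 = 394 kN.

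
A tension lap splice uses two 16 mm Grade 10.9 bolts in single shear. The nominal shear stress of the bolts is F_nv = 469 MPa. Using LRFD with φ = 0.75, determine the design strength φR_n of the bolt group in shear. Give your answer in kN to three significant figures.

141 kN

A_b = π × 16² / 4 = 201.1 mm².
R_n = F_nv · A_b · n · n_s = 469 × 201.1 × 2 × 1 / 1000 = 188.6 kN.
Design strength φR_n = 0.75 × 188.6 = 141 kN.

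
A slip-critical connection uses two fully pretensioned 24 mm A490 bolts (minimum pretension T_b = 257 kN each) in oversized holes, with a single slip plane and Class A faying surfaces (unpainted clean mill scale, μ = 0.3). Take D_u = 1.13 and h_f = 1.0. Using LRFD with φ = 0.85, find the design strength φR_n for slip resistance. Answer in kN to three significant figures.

148 kN

R_n = μ · D_u · h_f · T_b · n_s · n_b = 0.3 × 1.13 × 1.0 × 257 × 1 × 2 = 174.2 kN.
Design strength φR_n = 0.85 × 174.2 = 148 kN.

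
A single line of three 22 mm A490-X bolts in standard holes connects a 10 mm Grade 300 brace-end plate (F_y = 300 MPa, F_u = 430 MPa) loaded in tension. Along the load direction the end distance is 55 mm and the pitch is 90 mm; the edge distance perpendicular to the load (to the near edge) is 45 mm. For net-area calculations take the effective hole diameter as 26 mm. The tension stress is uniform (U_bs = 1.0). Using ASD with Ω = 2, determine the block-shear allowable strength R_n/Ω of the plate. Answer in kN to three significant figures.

280 kN

Shear plane L_v = 55 + 2·90 = 235 mm; A_gv = 235 × 10 = 2350 mm².
A_nv = (235 − 2.5·26) × 10 = 1700 mm².
A_nt = (45 − 0.5·26) × 10 = 320 mm².
0.6 F_u A_nv = 438.6 kN; 0.6 F_y A_gv = 423 kN → shear yielding governs the shear term.
R_n = 423 + 1.0 × 430 × 320 / 1000 = 560.6 kN.
Allowable strength R_n/Ω = 560.6 / 2 = 280 kN.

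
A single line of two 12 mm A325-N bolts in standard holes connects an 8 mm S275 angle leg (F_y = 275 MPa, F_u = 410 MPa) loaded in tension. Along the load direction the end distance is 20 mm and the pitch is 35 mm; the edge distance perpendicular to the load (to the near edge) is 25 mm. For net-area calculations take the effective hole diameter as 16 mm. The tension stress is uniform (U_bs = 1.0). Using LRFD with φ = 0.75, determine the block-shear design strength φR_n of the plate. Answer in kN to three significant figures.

87.6 kN

Shear plane L_v = 20 + 1·35 = 55 mm; A_gv = 55 × 8 = 440 mm².
A_nv = (55 − 1.5·16) × 8 = 248 mm².
A_nt = (25 − 0.5·16) × 8 = 136 mm².
0.6 F_u A_nv = 61.01 kN; 0.6 F_y A_gv = 72.6 kN → shear rupture governs the shear term.
R_n = 61.01 + 1.0 × 410 × 136 / 1000 = 116.8 kN.
Design strength φR_n = 0.75 × 116.8 = 87.6 kN.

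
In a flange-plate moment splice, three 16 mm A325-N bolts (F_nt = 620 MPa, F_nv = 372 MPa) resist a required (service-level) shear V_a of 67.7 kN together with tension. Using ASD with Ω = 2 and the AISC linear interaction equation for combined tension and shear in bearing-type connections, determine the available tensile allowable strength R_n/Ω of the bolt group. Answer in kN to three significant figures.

A_b = π·16²/4 = 201.1 mm²; f_rv = 67.7 × 1000 / (3 × 201.1) = 112.2 MPa.
F'_nt = 1.3 F_nt − (Ω F_nt / F_nv) f_rv = 1.3·620 − (2·620/372)·112.2 = 431.9 MPa, capped at F_nt → F'_nt = 431.9 MPa.
R_n = F'_nt · A_b · n = 431.9 × 201.1 × 3 / 1000 = 260.5 kN.
Allowable strength R_n/Ω = 260.5 / 2 = 130 kN.

130 kN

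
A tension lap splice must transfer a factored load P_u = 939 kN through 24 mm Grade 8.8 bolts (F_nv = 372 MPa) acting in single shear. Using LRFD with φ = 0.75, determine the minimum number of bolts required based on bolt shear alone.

A_b = π·24²/4 = 452.4 mm².
Per-bolt design strength φR_n = 0.75 × 372 × 452.4 × 1 / 1000 = 126.2 kN.
n ≥ 939 / 126.2 = 7.44 → use 8 bolts.

8 bolts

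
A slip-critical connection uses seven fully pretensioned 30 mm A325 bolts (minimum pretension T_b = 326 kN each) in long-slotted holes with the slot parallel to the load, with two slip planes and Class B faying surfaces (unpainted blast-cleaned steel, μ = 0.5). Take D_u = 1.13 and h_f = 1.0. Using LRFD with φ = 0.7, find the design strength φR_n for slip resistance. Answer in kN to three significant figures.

1810 kN

R_n = μ · D_u · h_f · T_b · n_s · n_b = 0.5 × 1.13 × 1.0 × 326 × 2 × 7 = 2579 kN.
Design strength φR_n = 0.7 × 2579 = 1810 kN.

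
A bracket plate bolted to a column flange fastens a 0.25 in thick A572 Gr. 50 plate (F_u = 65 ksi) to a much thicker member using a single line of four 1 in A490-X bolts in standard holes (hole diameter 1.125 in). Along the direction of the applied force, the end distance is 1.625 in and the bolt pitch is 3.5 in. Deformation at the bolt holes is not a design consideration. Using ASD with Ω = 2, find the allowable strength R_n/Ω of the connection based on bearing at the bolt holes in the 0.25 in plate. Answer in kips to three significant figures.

Per bolt r_n = 1.5 l_c t F_u ≤ 3.0 d t F_u; upper limit = 3.0 × 1 × 0.25 × 65 = 48.75 kips.
Edge bolt: l_c = 1.625 − 1.125/2 = 1.062 in → 1.5 × 1.062 × 0.25 × 65 = 25.9 → r_n = 25.9 kips.
Interior bolts: l_c = 3.5 − 1.125 = 2.375 in → 1.5 × 2.375 × 0.25 × 65 = 57.89 → r_n = 48.75 kips.
R_n = 1 × 25.9 + 3 × 48.75 = 172.1 kips.
Allowable strength R_n/Ω = 172.1 / 2 = 86.1 kips.

86.1 kips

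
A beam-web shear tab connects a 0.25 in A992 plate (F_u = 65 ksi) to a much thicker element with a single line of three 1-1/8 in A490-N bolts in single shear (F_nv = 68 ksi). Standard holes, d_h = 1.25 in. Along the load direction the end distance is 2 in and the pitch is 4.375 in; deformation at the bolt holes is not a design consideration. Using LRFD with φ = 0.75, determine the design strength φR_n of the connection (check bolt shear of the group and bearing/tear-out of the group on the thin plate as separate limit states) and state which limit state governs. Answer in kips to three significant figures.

Bolt shear: A_b = π·1.125²/4 = 0.994 in²; R_n = 68 × 0.994 × 3 × 1 = 202.8 kips → 0.75 × 202.8 = 152 kips.
Bearing (1.5 l_c t F_u ≤ 3.0 d t F_u): upper limit = 3.0·1.125·0.25·65 = 54.84 kips.
  Edge l_c = 2 − 1.25/2 = 1.375 → r_n = 33.52 kips; interior l_c = 4.375 − 1.25 = 3.125 → r_n = 54.84 kips.
  R_n,bearing = 1·33.52 + 2·54.84 = 143.2 kips → 0.75 × 143.2 = 107 kips.
Bearing governs: 107 kips.

107 kips (bearing governs)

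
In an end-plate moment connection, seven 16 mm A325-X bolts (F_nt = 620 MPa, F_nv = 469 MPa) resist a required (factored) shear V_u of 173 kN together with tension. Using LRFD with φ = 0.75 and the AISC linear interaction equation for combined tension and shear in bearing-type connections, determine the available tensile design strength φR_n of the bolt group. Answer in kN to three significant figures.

A_b = π·16²/4 = 201.1 mm²; f_rv = 173 × 1000 / (7 × 201.1) = 122.9 MPa.
F'_nt = 1.3 F_nt − (F_nt / φF_nv) f_rv = 1.3·620 − (620/(0.75·469))·122.9 = 589.3 MPa, capped at F_nt → F'_nt = 589.3 MPa.
R_n = F'_nt · A_b · n = 589.3 × 201.1 × 7 / 1000 = 829.5 kN.
Design strength φR_n = 0.75 × 829.5 = 622 kN.

622 kN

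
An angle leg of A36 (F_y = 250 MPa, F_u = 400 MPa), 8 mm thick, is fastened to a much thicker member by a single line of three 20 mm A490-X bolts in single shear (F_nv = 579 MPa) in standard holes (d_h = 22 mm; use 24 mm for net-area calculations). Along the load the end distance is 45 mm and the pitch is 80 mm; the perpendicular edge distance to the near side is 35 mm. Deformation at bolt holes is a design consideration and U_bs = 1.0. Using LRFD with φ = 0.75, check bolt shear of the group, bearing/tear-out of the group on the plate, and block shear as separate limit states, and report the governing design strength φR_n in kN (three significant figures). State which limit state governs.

240 kN (block shear governs)

Bolt shear: A_b = π·20²/4 = 314.2 mm²; R_n = 579 × 314.2 × 3 × 1 / 1000 = 545.7 kN → 0.75 × 545.7 = 409 kN.
Bearing: edge l_c = 34, r_n = 130.6 kN; interior l_c = 58, r_n = 153.6 kN; R_n = 130.6 + 2·153.6 = 437.8 kN → 328 kN.
Block shear: A_gv = 1640, A_nv = 1160, A_nt = 184 mm²; R_n = min(0.6F_uA_nv, 0.6F_yA_gv) + U_bs·F_u·A_nt = 319.6 kN → 240 kN.
Block shear governs: 240 kN.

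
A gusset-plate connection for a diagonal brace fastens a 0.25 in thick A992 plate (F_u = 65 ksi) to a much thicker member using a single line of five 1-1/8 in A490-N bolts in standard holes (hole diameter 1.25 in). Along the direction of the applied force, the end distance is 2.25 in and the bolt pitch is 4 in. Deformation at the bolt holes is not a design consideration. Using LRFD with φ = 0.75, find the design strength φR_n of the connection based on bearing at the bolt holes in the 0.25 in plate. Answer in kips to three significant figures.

Per bolt r_n = 1.5 l_c t F_u ≤ 3.0 d t F_u; upper limit = 3.0 × 1.125 × 0.25 × 65 = 54.84 kips.
Edge bolt: l_c = 2.25 − 1.25/2 = 1.625 in → 1.5 × 1.625 × 0.25 × 65 = 39.61 → r_n = 39.61 kips.
Interior bolts: l_c = 4 − 1.25 = 2.75 in → 1.5 × 2.75 × 0.25 × 65 = 67.03 → r_n = 54.84 kips.
R_n = 1 × 39.61 + 4 × 54.84 = 259 kips.
Design strength φR_n = 0.75 × 259 = 194 kips.

194 kips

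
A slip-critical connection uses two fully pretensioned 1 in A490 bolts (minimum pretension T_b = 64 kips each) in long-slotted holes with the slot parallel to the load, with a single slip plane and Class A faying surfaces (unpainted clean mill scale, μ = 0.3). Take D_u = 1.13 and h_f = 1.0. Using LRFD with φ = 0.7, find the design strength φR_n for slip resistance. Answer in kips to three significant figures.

30.4 kips

R_n = μ · D_u · h_f · T_b · n_s · n_b = 0.3 × 1.13 × 1.0 × 64 × 1 × 2 = 43.39 kips.
Design strength φR_n = 0.7 × 43.39 = 30.4 kips.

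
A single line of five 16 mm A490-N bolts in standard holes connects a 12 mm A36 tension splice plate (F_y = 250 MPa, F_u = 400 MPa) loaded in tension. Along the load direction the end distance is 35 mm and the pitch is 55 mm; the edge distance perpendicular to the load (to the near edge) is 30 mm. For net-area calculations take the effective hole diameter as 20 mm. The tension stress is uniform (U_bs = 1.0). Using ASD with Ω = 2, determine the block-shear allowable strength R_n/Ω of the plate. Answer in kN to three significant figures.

Shear plane L_v = 35 + 4·55 = 255 mm; A_gv = 255 × 12 = 3060 mm².
A_nv = (255 − 4.5·20) × 12 = 1980 mm².
A_nt = (30 − 0.5·20) × 12 = 240 mm².
0.6 F_u A_nv = 475.2 kN; 0.6 F_y A_gv = 459 kN → shear yielding governs the shear term.
R_n = 459 + 1.0 × 400 × 240 / 1000 = 555 kN.
Allowable strength R_n/Ω = 555 / 2 = 278 kN.

278 kN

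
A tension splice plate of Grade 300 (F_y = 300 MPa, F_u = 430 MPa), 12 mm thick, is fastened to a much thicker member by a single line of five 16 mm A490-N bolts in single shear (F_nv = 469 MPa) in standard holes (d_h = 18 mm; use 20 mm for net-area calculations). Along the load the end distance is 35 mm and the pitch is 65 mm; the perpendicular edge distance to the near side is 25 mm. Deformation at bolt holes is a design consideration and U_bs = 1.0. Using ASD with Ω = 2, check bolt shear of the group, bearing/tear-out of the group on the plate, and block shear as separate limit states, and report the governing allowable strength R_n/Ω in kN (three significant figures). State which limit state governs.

Bolt shear: A_b = π·16²/4 = 201.1 mm²; R_n = 469 × 201.1 × 5 × 1 / 1000 = 471.5 kN → 471.5 / 2 = 236 kN.
Bearing: edge l_c = 26, r_n = 161 kN; interior l_c = 47, r_n = 198.1 kN; R_n = 161 + 4·198.1 = 953.6 kN → 477 kN.
Block shear: A_gv = 3540, A_nv = 2460, A_nt = 180 mm²; R_n = min(0.6F_uA_nv, 0.6F_yA_gv) + U_bs·F_u·A_nt = 712.1 kN → 356 kN.
Bolt shear governs: 236 kN.

236 kN (bolt shear governs)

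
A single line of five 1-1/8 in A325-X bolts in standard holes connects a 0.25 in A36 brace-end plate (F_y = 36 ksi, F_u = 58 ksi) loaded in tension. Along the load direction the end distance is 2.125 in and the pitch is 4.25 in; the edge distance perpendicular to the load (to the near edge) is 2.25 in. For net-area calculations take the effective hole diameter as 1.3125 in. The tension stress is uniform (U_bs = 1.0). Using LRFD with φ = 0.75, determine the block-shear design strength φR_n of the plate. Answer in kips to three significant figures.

Shear plane L_v = 2.125 + 4·4.25 = 19.12 in; A_gv = 19.12 × 0.25 = 4.781 in².
A_nv = (19.12 − 4.5·1.3125) × 0.25 = 3.305 in².
A_nt = (2.25 − 0.5·1.3125) × 0.25 = 0.3984 in².
0.6 F_u A_nv = 115 kips; 0.6 F_y A_gv = 103.3 kips → shear yielding governs the shear term.
R_n = 103.3 + 1.0 × 58 × 0.3984 = 126.4 kips.
Design strength φR_n = 0.75 × 126.4 = 94.8 kips.

94.8 kips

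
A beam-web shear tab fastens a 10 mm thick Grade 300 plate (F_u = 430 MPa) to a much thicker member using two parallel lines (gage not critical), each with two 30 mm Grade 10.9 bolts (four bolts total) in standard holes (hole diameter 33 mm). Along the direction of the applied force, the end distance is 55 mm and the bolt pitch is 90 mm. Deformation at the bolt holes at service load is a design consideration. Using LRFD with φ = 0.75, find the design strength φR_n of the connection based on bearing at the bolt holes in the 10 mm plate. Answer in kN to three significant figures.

Per bolt r_n = 1.2 l_c t F_u ≤ 2.4 d t F_u; upper limit = 2.4 × 30 × 10 × 430 / 1000 = 309.6 kN.
Edge bolt: l_c = 55 − 33/2 = 38.5 mm → 1.2 × 38.5 × 10 × 430 / 1000 = 198.7 → r_n = 198.7 kN.
Interior bolts: l_c = 90 − 33 = 57 mm → 1.2 × 57 × 10 × 430 / 1000 = 294.1 → r_n = 294.1 kN.
R_n = 2 × 198.7 + 2 × 294.1 = 985.6 kN.
Design strength φR_n = 0.75 × 985.6 = 739 kN.

739 kN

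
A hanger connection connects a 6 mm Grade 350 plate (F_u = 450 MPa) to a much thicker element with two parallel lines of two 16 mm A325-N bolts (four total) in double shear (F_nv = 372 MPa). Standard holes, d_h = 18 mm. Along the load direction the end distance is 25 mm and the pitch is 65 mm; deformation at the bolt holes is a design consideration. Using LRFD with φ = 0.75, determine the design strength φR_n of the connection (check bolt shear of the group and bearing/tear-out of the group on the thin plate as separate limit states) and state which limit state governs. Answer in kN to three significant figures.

233 kN (bearing governs)

Bolt shear: A_b = π·16²/4 = 201.1 mm²; R_n = 372 × 201.1 × 4 × 2 / 1000 = 598.4 kN → 0.75 × 598.4 = 449 kN.
Bearing (1.2 l_c t F_u ≤ 2.4 d t F_u): upper limit = 2.4·16·6·450 / 1000 = 103.7 kN.
  Edge l_c = 25 − 18/2 = 16 → r_n = 51.84 kN; interior l_c = 65 − 18 = 47 → r_n = 103.7 kN.
  R_n,bearing = 2·51.84 + 2·103.7 = 311 kN → 0.75 × 311 = 233 kN.
Bearing governs: 233 kN.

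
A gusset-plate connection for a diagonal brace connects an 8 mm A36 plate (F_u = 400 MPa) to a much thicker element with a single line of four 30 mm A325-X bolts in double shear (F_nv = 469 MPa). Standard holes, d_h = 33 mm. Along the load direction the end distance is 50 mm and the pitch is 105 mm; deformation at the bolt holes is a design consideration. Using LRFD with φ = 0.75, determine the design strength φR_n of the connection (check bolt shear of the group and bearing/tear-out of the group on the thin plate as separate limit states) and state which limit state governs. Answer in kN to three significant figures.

Bolt shear: A_b = π·30²/4 = 706.9 mm²; R_n = 469 × 706.9 × 4 × 2 / 1000 = 2652 kN → 0.75 × 2652 = 1990 kN.
Bearing (1.2 l_c t F_u ≤ 2.4 d t F_u): upper limit = 2.4·30·8·400 / 1000 = 230.4 kN.
  Edge l_c = 50 − 33/2 = 33.5 → r_n = 128.6 kN; interior l_c = 105 − 33 = 72 → r_n = 230.4 kN.
  R_n,bearing = 1·128.6 + 3·230.4 = 819.8 kN → 0.75 × 819.8 = 615 kN.
Bearing governs: 615 kN.

615 kN (bearing governs)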